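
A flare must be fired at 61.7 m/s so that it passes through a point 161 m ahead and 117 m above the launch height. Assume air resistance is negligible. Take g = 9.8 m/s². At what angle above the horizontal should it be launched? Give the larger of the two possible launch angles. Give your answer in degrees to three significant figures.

Trajectory: y = x tanθ − g x² (1 + tan²θ)/(2v₀²). With x = 161, y = 117, v₀ = 61.7, g = 9.80:
33.36 tan²θ − 161 tanθ + (150.4) = 0.
tanθ = [161 ± √(161² − 4 × 33.36 × (150.4))] / (2 × 33.36) = (161 ± 76.51) / 66.73, giving tanθ = 1.266 or 3.559.
θ = 51.70° or 74.31°; the larger is 74.31°.

74.3°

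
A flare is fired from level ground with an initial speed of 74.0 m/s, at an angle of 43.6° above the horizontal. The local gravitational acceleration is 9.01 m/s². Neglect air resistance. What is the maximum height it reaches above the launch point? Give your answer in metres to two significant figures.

140 m

vₓ = 74.00 cos 43.6° = 53.59 m/s; v_y0 = 74.00 sin 43.6° = 51.03 m/s.
Peak height H = v_y0² / (2g) = 2604.2 / 18.02 = 144.5 m.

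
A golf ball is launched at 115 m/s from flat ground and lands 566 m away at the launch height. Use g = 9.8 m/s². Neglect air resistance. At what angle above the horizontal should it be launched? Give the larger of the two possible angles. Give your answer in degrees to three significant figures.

R = v₀² sin 2θ / g gives sin 2θ = gR/v₀² = 9.80·566/115² = 0.4194.
2θ = 24.80° or 180° − 24.80° = 155.2°, so θ = 12.40° or 77.60°.
The larger angle is 77.60°.

77.6°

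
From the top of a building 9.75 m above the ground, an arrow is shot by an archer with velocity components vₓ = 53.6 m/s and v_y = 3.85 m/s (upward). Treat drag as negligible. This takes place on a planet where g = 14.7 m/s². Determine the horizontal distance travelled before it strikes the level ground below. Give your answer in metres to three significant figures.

The projectile lands when y = 9.75 + (3.850) t − ½·14.7·t² = 0. Positive root: t = (3.850 + √(3.850² + 2·14.7·9.75)) / 14.7 = (3.850 + 17.36) / 14.7 = 1.443 s.
Horizontal distance: R = vₓ t = 53.60 × 1.443 = 77.35 m.

77.3 m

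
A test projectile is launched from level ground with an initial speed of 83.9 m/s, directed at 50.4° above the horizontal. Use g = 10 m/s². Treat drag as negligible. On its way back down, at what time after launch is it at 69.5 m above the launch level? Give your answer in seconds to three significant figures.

Horizontal component vₓ = 83.90 cos 50.4° = 53.48 m/s; vertical v_y0 = 83.90 sin 50.4° = 64.65 m/s.
Height y(t) = 64.65 t − 5.000 t² = 69.5 gives 5.000 t² − 64.65 t + 69.5 = 0.
t = [64.65 ± √(64.65² − 2·10.0·69.5)] / 10.0 = (64.65 ± 52.81) / 10.0, so t = 1.183 s or t = 11.75 s.
The descending-branch root is 11.75 s.

11.7 s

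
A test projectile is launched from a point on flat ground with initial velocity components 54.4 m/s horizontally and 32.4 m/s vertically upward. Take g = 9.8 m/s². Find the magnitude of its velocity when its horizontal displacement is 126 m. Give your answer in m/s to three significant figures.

Time to reach x = 126 m: t = x/vₓ = 126/54.40 = 2.316 s.
Vertical velocity there: v_y = v_y0 − g t = 32.40 − 9.80 × 2.316 = 9.701 m/s.
Speed: √(vₓ² + v_y²) = √(54.40² + 9.701²) = 55.26 m/s.

55.3 m/s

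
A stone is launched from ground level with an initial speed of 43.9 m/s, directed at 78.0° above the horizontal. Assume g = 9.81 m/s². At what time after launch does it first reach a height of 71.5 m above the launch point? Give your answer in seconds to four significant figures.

2.236 s

Horizontal component vₓ = 43.90 cos 78.0° = 9.127 m/s; vertical v_y0 = 43.90 sin 78.0° = 42.94 m/s.
Set y = v_y0 t − ½ g t² = 71.5: 4.905 t² − 42.94 t + 71.5 = 0.
t = [42.94 ± √(42.94² − 2·9.81·71.5)] / 9.81 = (42.94 ± 21.00) / 9.81, so t = 2.236 s or t = 6.518 s.
The first (ascending) time is 2.236 s.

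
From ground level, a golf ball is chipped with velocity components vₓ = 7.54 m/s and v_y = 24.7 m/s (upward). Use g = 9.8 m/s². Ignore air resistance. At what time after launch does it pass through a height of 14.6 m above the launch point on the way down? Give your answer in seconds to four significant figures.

4.357 s

Set y = v_y0 t − ½ g t² = 14.6: 4.900 t² − 24.70 t + 14.6 = 0.
t = [24.70 ± √(24.70² − 2·9.80·14.6)] / 9.80 = (24.70 ± 18.00) / 9.80, so t = 0.6839 s or t = 4.357 s.
The descending-branch root is 4.357 s.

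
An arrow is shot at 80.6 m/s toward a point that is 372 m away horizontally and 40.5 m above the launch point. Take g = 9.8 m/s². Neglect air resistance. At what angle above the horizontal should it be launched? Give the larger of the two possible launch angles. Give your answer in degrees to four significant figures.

Trajectory: y = x tanθ − g x² (1 + tan²θ)/(2v₀²). With x = 372, y = 40.5, v₀ = 80.6, g = 9.80:
104.4 tan²θ − 372 tanθ + (144.9) = 0.
tanθ = [372 ± √(372² − 4 × 104.4 × (144.9))] / (2 × 104.4) = (372 ± 279.1) / 208.8, giving tanθ = 0.4450 or 3.119.
θ = 23.99° or 72.22°; the larger is 72.22°.

72.22°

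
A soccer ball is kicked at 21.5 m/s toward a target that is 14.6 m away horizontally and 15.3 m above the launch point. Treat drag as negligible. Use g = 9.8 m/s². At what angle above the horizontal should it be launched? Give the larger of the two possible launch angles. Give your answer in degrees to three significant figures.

Trajectory: y = x tanθ − g x² (1 + tan²θ)/(2v₀²). With x = 14.6, y = 15.3, v₀ = 21.5, g = 9.80:
2.260 tan²θ − 14.6 tanθ + (17.56) = 0.
tanθ = [14.6 ± √(14.6² − 4 × 2.260 × (17.56))] / (2 × 2.260) = (14.6 ± 7.379) / 4.519, giving tanθ = 1.598 or 4.864.
θ = 57.96° or 78.38°; the larger is 78.38°.

78.4°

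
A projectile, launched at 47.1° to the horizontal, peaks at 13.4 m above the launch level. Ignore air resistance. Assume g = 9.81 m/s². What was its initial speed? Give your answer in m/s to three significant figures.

22.1 m/s

At the peak v_y = 0, so v_y0 = √(2gH) = √(2 × 9.81 × 13.4) = 16.21 m/s.
v_y0 = v₀ sin θ ⇒ v₀ = 16.21 / sin 47.1° = 22.13 m/s.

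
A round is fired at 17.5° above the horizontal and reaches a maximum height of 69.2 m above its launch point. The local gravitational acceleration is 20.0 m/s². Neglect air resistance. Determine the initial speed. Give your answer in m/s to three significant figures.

At the peak v_y = 0, so v_y0 = √(2gH) = √(2 × 20.0 × 69.2) = 52.61 m/s.
v_y0 = v₀ sin θ ⇒ v₀ = 52.61 / sin 17.5° = 175.0 m/s.

175 m/s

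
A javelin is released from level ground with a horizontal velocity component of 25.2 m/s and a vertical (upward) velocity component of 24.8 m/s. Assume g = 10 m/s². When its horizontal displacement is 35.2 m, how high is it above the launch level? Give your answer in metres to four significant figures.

24.89 m

At x = 35.2 m, t = x/vₓ = 35.2/25.20 = 1.397 s.
Height: y = v_y0 t − ½ g t² = 24.80 × 1.397 − 5.000 × 1.397² = 34.64 − 9.756 = 24.89 m.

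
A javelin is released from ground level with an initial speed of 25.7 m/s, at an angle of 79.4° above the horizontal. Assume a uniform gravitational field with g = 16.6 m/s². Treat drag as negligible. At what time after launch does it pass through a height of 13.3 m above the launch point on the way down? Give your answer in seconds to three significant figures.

Horizontal component vₓ = 25.70 cos 79.4° = 4.728 m/s; vertical v_y0 = 25.70 sin 79.4° = 25.26 m/s.
Require v_y0 t − ½ g t² = 13.3, i.e. 8.300 t² − 25.26 t + 13.3 = 0.
Quadratic formula: t = (25.26 ± √196.58) / 16.6 = (25.26 ± 14.02) / 16.6 → t = 0.6772 s or 2.366 s.
The descending-branch root is 2.366 s.

2.37 s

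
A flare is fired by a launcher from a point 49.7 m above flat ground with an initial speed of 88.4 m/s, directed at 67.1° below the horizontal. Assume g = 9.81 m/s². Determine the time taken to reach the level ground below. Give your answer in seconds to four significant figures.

0.5894 s

Horizontal component vₓ = 88.40 cos 67.1° = 34.40 m/s; vertical v_y0 = −81.43 m/s (downward).
With up positive and y = 0 at the ground: y(t) = 49.7 + (−81.43) t − 4.905 t². Setting y = 0 and taking the positive root: t = [−81.43 + √(81.43² + 2·9.81·49.7)] / 9.81 = (−81.43 + 87.21) / 9.81 = 0.5894 s.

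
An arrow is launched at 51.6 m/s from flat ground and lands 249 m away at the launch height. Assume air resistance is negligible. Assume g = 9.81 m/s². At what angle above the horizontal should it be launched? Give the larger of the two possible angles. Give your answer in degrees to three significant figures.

56.7°

Level-ground range R = v₀² sin(2θ)/g ⇒ sin(2θ) = gR/v₀² = 9.81 × 249 / 51.6² = 0.9174.
2θ = 66.55° or 180° − 66.55° = 113.4°, so θ = 33.28° or 56.72°.
The larger angle is 56.72°.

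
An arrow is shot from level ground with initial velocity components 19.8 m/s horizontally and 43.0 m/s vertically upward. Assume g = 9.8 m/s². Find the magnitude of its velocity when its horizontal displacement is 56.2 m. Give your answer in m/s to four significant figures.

24.95 m/s

Time to reach x = 56.2 m: t = x/vₓ = 56.2/19.80 = 2.838 s.
Vertical velocity there: v_y = v_y0 − g t = 43.00 − 9.80 × 2.838 = 15.18 m/s.
Speed: √(vₓ² + v_y²) = √(19.80² + 15.18²) = 24.95 m/s.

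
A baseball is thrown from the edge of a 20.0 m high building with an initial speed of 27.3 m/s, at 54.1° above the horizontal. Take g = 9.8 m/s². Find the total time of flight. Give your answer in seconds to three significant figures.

5.29 s

Components: vₓ = 27.30 cos 54.1° = 16.01 m/s, v_y0 = 27.30 sin 54.1° = 22.11 m/s.
The projectile lands when y = 20.0 + (22.11) t − ½·9.80·t² = 0. Positive root: t = (22.11 + √(22.11² + 2·9.80·20.0)) / 9.80 = (22.11 + 29.68) / 9.80 = 5.285 s.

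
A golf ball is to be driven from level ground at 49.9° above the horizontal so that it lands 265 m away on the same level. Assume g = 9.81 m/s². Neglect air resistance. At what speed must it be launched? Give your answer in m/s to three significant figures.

On level ground R = v₀² sin 2θ / g ⇒ v₀ = √(gR / sin 2θ).
v₀ = √(9.81 × 265 / sin 99.80°) = √(2600 / 0.9854) = √2638.1 = 51.36 m/s.

51.4 m/s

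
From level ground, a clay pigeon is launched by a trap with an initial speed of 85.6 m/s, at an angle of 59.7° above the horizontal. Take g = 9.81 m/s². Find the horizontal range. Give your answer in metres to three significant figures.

651 m

vₓ = 85.60 cos 59.7° = 43.19 m/s; v_y0 = 85.60 sin 59.7° = 73.91 m/s.
Time aloft: T = 2 v_y0 / g = 2 × 73.91 / 9.81 = 15.07 s.
Range: R = vₓ T = 43.19 × 15.07 = 650.7 m.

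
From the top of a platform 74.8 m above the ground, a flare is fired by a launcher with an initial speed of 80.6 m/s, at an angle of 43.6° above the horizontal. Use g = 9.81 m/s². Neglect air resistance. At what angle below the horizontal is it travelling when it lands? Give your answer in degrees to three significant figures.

Components: vₓ = 80.60 cos 43.6° = 58.37 m/s, v_y0 = 80.60 sin 43.6° = 55.58 m/s.
Vertical motion (up positive, ground at y = 0): 4.905 t² − (55.58) t − 74.8 = 0, so t = (55.58 + √(55.58² + 2·9.81·74.8)) / 9.81 = (55.58 + 67.51) / 9.81 = 12.55 s.
At impact: v_y = v_y0 − g t = −67.51 m/s; vₓ = 58.37 m/s.
Angle below horizontal: arctan(|v_y|/vₓ) = arctan(67.51/58.37) = 49.15°.

49.2°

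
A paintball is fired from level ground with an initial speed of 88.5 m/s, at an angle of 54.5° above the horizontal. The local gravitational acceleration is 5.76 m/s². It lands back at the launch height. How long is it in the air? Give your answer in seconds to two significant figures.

Horizontal component vₓ = 88.50 cos 54.5° = 51.39 m/s; vertical v_y0 = 88.50 sin 54.5° = 72.05 m/s.
Time of flight on level ground: T = 2 v_y0 / g = 2 × 72.05 / 5.76 = 25.02 s.

25 s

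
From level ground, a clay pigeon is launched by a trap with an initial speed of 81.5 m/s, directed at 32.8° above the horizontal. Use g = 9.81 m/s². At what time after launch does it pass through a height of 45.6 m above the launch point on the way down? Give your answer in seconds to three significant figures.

7.81 s

Resolve: vₓ = 81.50 cos 32.8° = 68.51 m/s and v_y0 = 81.50 sin 32.8° = 44.15 m/s.
Set y = v_y0 t − ½ g t² = 45.6: 4.905 t² − 44.15 t + 45.6 = 0.
Quadratic formula: t = (44.15 ± √1054.5) / 9.81 = (44.15 ± 32.47) / 9.81 → t = 1.190 s or 7.811 s.
The descending-branch root is 7.811 s.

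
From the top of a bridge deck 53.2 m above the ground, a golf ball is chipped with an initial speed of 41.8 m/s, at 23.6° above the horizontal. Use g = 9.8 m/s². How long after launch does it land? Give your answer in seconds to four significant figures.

5.419 s

vₓ = 41.80 cos 23.6° = 38.30 m/s; v_y0 = 41.80 sin 23.6° = 16.73 m/s.
Vertical motion (up positive, ground at y = 0): 4.900 t² − (16.73) t − 53.2 = 0, so t = (16.73 + √(16.73² + 2·9.80·53.2)) / 9.80 = (16.73 + 36.37) / 9.80 = 5.419 s.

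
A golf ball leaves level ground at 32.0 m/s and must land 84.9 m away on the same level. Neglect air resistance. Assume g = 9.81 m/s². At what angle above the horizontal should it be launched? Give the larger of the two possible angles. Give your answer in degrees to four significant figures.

62.79°

Level-ground range R = v₀² sin(2θ)/g ⇒ sin(2θ) = gR/v₀² = 9.81 × 84.9 / 32.0² = 0.8133.
2θ = 54.42° or 180° − 54.42° = 125.6°, so θ = 27.21° or 62.79°.
The larger angle is 62.79°.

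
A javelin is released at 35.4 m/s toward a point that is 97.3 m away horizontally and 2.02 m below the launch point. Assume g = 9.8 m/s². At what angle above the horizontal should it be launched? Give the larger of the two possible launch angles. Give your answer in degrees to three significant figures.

65.5°

Trajectory: y = x tanθ − g x² (1 + tan²θ)/(2v₀²). With x = 97.3, y = −2.02, v₀ = 35.4, g = 9.80:
37.02 tan²θ − 97.3 tanθ + (35.00) = 0.
tanθ = [97.3 ± √(97.3² − 4 × 37.02 × (35.00))] / (2 × 37.02) = (97.3 ± 65.46) / 74.04, giving tanθ = 0.4301 or 2.198.
θ = 23.27° or 65.54°; the larger is 65.54°.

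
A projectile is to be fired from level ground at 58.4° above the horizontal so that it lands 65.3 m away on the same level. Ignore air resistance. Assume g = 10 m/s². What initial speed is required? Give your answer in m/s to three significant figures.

On level ground R = v₀² sin 2θ / g ⇒ v₀ = √(gR / sin 2θ).
v₀ = √(10.0 × 65.3 / sin 116.8°) = √(653.0 / 0.8926) = √731.58 = 27.05 m/s.

27.0 m/s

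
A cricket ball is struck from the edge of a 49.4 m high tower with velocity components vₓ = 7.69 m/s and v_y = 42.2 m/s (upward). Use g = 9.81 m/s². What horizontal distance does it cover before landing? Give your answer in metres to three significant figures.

The projectile lands when y = 49.4 + (42.20) t − ½·9.81·t² = 0. Positive root: t = (42.20 + √(42.20² + 2·9.81·49.4)) / 9.81 = (42.20 + 52.44) / 9.81 = 9.647 s.
Horizontal distance: R = vₓ t = 7.690 × 9.647 = 74.19 m.

74.2 m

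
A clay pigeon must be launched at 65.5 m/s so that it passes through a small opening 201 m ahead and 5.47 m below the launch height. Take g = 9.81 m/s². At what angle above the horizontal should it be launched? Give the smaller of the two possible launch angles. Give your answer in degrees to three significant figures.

12.0°

Trajectory: y = x tanθ − g x² (1 + tan²θ)/(2v₀²). With x = 201, y = −5.47, v₀ = 65.5, g = 9.81:
46.19 tan²θ − 201 tanθ + (40.72) = 0.
tanθ = [201 ± √(201² − 4 × 46.19 × (40.72))] / (2 × 46.19) = (201 ± 181.3) / 92.38, giving tanθ = 0.2130 or 4.139.
θ = 12.03° or 76.42°; the smaller is 12.03°.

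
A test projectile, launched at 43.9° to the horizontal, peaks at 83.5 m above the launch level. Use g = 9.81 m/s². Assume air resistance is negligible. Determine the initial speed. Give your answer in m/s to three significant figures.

58.4 m/s

At the peak v_y = 0, so v_y0 = √(2gH) = √(2 × 9.81 × 83.5) = 40.48 m/s.
v_y0 = v₀ sin θ ⇒ v₀ = 40.48 / sin 43.9° = 58.37 m/s.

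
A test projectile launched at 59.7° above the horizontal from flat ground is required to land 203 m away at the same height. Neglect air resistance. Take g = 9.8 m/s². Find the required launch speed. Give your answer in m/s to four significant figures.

47.79 m/s

On level ground R = v₀² sin 2θ / g ⇒ v₀ = √(gR / sin 2θ).
v₀ = √(9.80 × 203 / sin 119.4°) = √(1989 / 0.8712) = √2283.5 = 47.79 m/s.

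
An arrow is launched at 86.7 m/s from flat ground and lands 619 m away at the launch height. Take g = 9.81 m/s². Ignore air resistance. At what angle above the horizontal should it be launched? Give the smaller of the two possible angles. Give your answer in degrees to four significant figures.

26.94°

Level-ground range R = v₀² sin(2θ)/g ⇒ sin(2θ) = gR/v₀² = 9.81 × 619 / 86.7² = 0.8078.
2θ = 53.88° or 180° − 53.88° = 126.1°, so θ = 26.94° or 63.06°.
The smaller angle is 26.94°.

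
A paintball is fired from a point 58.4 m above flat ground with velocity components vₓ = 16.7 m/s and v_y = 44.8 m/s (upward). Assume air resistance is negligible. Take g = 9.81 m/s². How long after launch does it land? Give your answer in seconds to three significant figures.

The projectile lands when y = 58.4 + (44.80) t − ½·9.81·t² = 0. Positive root: t = (44.80 + √(44.80² + 2·9.81·58.4)) / 9.81 = (44.80 + 56.15) / 9.81 = 10.29 s.

10.3 s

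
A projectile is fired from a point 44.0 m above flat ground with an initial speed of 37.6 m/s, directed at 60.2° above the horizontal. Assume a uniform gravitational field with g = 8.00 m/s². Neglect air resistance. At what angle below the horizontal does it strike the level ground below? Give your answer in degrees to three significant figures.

66.0°

Resolve: vₓ = 37.60 cos 60.2° = 18.69 m/s and v_y0 = 37.60 sin 60.2° = 32.63 m/s.
Vertical motion (up positive, ground at y = 0): 4.000 t² − (32.63) t − 44.0 = 0, so t = (32.63 + √(32.63² + 2·8.00·44.0)) / 8.00 = (32.63 + 42.05) / 8.00 = 9.335 s.
At impact: v_y = v_y0 − g t = −42.05 m/s; vₓ = 18.69 m/s.
Angle below horizontal: arctan(|v_y|/vₓ) = arctan(42.05/18.69) = 66.04°.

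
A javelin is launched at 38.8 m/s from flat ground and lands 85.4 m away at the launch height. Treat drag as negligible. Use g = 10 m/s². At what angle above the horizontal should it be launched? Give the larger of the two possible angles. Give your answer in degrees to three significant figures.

R = v₀² sin 2θ / g gives sin 2θ = gR/v₀² = 10.0·85.4/38.8² = 0.5673.
2θ = 34.56° or 180° − 34.56° = 145.4°, so θ = 17.28° or 72.72°.
The larger angle is 72.72°.

72.7°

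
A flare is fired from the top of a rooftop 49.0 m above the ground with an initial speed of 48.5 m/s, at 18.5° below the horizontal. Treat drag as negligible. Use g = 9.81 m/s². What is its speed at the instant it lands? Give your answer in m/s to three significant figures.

Components: vₓ = 48.50 cos 18.5° = 45.99 m/s, v_y0 = −15.39 m/s (downward).
The projectile lands when y = 49.0 + (−15.39) t − ½·9.81·t² = 0. Positive root: t = (−15.39 + √(15.39² + 2·9.81·49.0)) / 9.81 = (−15.39 + 34.62) / 9.81 = 1.960 s.
Vertical velocity at impact: v_y = v_y0 − g t = −15.39 − 9.81 × 1.960 = −34.62 m/s.
Speed: |v| = √(vₓ² + v_y²) = √(45.99² + 34.62²) = 57.56 m/s.

57.6 m/s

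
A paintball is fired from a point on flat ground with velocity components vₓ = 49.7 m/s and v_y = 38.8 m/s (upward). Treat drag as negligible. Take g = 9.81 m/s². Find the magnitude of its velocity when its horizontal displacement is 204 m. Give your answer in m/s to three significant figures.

49.7 m/s

Time to reach x = 204 m: t = x/vₓ = 204/49.70 = 4.105 s.
Vertical velocity there: v_y = v_y0 − g t = 38.80 − 9.81 × 4.105 = −1.466 m/s.
Speed: √(vₓ² + v_y²) = √(49.70² + 1.466²) = 49.72 m/s.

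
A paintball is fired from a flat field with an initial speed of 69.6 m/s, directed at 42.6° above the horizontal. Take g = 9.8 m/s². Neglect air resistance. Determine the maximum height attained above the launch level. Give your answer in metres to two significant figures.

vₓ = 69.60 cos 42.6° = 51.23 m/s; v_y0 = 69.60 sin 42.6° = 47.11 m/s.
Peak height H = v_y0² / (2g) = 2219.4 / 19.60 = 113.2 m.

110 m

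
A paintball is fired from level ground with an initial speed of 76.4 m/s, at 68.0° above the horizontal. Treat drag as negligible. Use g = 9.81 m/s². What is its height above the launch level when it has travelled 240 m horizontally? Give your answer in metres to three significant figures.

249 m

Resolve: vₓ = 76.40 cos 68.0° = 28.62 m/s and v_y0 = 76.40 sin 68.0° = 70.84 m/s.
Time to reach x = 240 m: t = x/vₓ = 240/28.62 = 8.386 s.
Height: y = v_y0 t − ½ g t² = 70.84 × 8.386 − 4.905 × 8.386² = 594.0 − 344.9 = 249.1 m.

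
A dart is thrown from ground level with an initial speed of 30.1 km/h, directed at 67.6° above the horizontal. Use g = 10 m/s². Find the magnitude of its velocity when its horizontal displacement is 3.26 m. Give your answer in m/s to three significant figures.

Convert: 30.1 km/h = 30.1/3.6 = 8.361 m/s.
Components: vₓ = 8.361 cos 67.6° = 3.186 m/s, v_y0 = 8.361 sin 67.6° = 7.730 m/s.
Time to reach x = 3.26 m: t = x/vₓ = 3.26/3.186 = 1.023 s.
Vertical velocity there: v_y = v_y0 − g t = 7.730 − 10.0 × 1.023 = −2.501 m/s.
Speed: √(vₓ² + v_y²) = √(3.186² + 2.501²) = 4.051 m/s.

4.05 m/s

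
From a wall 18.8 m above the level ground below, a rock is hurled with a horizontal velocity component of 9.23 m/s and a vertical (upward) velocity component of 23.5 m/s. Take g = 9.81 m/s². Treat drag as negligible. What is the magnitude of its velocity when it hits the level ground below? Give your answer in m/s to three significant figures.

With up positive and y = 0 at the ground: y(t) = 18.8 + (23.50) t − 4.905 t². Setting y = 0 and taking the positive root: t = [23.50 + √(23.50² + 2·9.81·18.8)] / 9.81 = (23.50 + 30.35) / 9.81 = 5.489 s.
Vertical velocity at impact: v_y = v_y0 − g t = 23.50 − 9.81 × 5.489 = −30.35 m/s.
Speed: |v| = √(vₓ² + v_y²) = √(9.230² + 30.35²) = 31.72 m/s.

31.7 m/s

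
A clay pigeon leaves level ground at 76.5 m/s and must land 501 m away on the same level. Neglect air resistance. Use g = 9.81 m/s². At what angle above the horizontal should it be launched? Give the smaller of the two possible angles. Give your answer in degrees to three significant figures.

From R = (v₀²/g) sin 2θ: sin 2θ = 9.81 × 501 / 5852.2 = 0.8398.
2θ = 57.12° or 180° − 57.12° = 122.9°, so θ = 28.56° or 61.44°.
The smaller angle is 28.56°.

28.6°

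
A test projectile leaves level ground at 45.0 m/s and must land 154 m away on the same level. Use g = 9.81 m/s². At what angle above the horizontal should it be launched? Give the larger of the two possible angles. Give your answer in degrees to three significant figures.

65.9°

Level-ground range R = v₀² sin(2θ)/g ⇒ sin(2θ) = gR/v₀² = 9.81 × 154 / 45.0² = 0.7460.
2θ = 48.25° or 180° − 48.25° = 131.8°, so θ = 24.12° or 65.88°.
The larger angle is 65.88°.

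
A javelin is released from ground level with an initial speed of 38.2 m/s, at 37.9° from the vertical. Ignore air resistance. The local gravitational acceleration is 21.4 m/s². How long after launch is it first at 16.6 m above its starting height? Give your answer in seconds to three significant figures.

0.751 s

vₓ = 38.20 sin 37.9° = 23.47 m/s; v_y0 = 38.20 cos 37.9° = 30.14 m/s.
Height y(t) = 30.14 t − 10.70 t² = 16.6 gives 10.70 t² − 30.14 t + 16.6 = 0.
Quadratic formula: t = (30.14 ± √198.12) / 21.4 = (30.14 ± 14.08) / 21.4 → t = 0.7508 s or 2.066 s.
The first (ascending) time is 0.7508 s.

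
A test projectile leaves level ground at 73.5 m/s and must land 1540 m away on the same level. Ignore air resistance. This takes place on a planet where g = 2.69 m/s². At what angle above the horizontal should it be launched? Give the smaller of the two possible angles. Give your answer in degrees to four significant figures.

R = v₀² sin 2θ / g gives sin 2θ = gR/v₀² = 2.69·1540/73.5² = 0.7668.
2θ = 50.07° or 180° − 50.07° = 129.9°, so θ = 25.03° or 64.97°.
The smaller angle is 25.03°.

25.03°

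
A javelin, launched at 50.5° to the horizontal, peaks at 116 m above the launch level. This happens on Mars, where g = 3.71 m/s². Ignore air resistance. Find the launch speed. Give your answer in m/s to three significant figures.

38.0 m/s

At the peak v_y = 0, so v_y0 = √(2gH) = √(2 × 3.71 × 116) = 29.34 m/s.
v_y0 = v₀ sin θ ⇒ v₀ = 29.34 / sin 50.5° = 38.02 m/s.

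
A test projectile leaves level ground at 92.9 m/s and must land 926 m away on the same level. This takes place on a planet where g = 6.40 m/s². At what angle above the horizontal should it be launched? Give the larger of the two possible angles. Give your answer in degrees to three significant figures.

68.3°

R = v₀² sin 2θ / g gives sin 2θ = gR/v₀² = 6.40·926/92.9² = 0.6867.
2θ = 43.37° or 180° − 43.37° = 136.6°, so θ = 21.68° or 68.32°.
The larger angle is 68.32°.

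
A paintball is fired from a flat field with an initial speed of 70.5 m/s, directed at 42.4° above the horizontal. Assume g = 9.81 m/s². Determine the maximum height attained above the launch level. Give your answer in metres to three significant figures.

Horizontal component vₓ = 70.50 cos 42.4° = 52.06 m/s; vertical v_y0 = 70.50 sin 42.4° = 47.54 m/s.
At the apex v_y = 0, so H = v_y0²/(2g) = 47.54²/19.62 = 115.2 m.

115 m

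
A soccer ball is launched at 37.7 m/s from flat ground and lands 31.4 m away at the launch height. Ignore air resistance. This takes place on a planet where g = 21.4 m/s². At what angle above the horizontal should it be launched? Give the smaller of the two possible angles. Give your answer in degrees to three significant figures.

Level-ground range R = v₀² sin(2θ)/g ⇒ sin(2θ) = gR/v₀² = 21.4 × 31.4 / 37.7² = 0.4728.
2θ = 28.22° or 180° − 28.22° = 151.8°, so θ = 14.11° or 75.89°.
The smaller angle is 14.11°.

14.1°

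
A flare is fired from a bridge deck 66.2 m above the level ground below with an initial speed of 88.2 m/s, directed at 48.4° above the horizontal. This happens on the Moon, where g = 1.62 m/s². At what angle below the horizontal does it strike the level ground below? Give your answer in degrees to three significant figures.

49.1°

Resolve: vₓ = 88.20 cos 48.4° = 58.56 m/s and v_y0 = 88.20 sin 48.4° = 65.96 m/s.
The projectile lands when y = 66.2 + (65.96) t − ½·1.62·t² = 0. Positive root: t = (65.96 + √(65.96² + 2·1.62·66.2)) / 1.62 = (65.96 + 67.56) / 1.62 = 82.42 s.
At impact: v_y = v_y0 − g t = −67.56 m/s; vₓ = 58.56 m/s.
Angle below horizontal: arctan(|v_y|/vₓ) = arctan(67.56/58.56) = 49.08°.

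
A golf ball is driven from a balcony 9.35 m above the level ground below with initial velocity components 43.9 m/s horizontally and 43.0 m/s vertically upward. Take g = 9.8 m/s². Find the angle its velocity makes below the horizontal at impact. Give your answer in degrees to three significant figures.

45.8°

The projectile lands when y = 9.35 + (43.00) t − ½·9.80·t² = 0. Positive root: t = (43.00 + √(43.00² + 2·9.80·9.35)) / 9.80 = (43.00 + 45.08) / 9.80 = 8.988 s.
At impact: v_y = v_y0 − g t = −45.08 m/s; vₓ = 43.90 m/s.
Angle below horizontal: arctan(|v_y|/vₓ) = arctan(45.08/43.90) = 45.76°.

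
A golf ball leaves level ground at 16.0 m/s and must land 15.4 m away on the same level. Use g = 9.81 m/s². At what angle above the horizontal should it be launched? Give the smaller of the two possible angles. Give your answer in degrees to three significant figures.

18.1°

From R = (v₀²/g) sin 2θ: sin 2θ = 9.81 × 15.4 / 256.00 = 0.5901.
2θ = 36.17° or 180° − 36.17° = 143.8°, so θ = 18.08° or 71.92°.
The smaller angle is 18.08°.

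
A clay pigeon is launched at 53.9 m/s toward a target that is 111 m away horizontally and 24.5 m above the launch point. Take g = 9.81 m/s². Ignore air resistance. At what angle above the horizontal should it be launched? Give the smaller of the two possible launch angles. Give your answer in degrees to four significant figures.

24.00°

Trajectory: y = x tanθ − g x² (1 + tan²θ)/(2v₀²). With x = 111, y = 24.5, v₀ = 53.9, g = 9.81:
20.80 tan²θ − 111 tanθ + (45.30) = 0.
tanθ = [111 ± √(111² − 4 × 20.80 × (45.30))] / (2 × 20.80) = (111 ± 92.47) / 41.60, giving tanθ = 0.4453 or 4.891.
θ = 24.00° or 78.44°; the smaller is 24.00°.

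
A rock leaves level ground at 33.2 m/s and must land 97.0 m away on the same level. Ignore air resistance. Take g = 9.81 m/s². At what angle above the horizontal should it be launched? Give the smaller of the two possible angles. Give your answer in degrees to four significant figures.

Level-ground range R = v₀² sin(2θ)/g ⇒ sin(2θ) = gR/v₀² = 9.81 × 97.0 / 33.2² = 0.8633.
2θ = 59.69° or 180° − 59.69° = 120.3°, so θ = 29.84° or 60.16°.
The smaller angle is 29.84°.

29.84°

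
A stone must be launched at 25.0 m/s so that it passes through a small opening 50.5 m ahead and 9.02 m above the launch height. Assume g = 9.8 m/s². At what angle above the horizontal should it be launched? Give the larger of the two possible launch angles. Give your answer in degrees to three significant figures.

58.7°

Trajectory: y = x tanθ − g x² (1 + tan²θ)/(2v₀²). With x = 50.5, y = 9.02, v₀ = 25.0, g = 9.80:
19.99 tan²θ − 50.5 tanθ + (29.01) = 0.
tanθ = [50.5 ± √(50.5² − 4 × 19.99 × (29.01))] / (2 × 19.99) = (50.5 ± 15.16) / 39.99, giving tanθ = 0.8838 or 1.642.
θ = 41.47° or 58.66°; the larger is 58.66°.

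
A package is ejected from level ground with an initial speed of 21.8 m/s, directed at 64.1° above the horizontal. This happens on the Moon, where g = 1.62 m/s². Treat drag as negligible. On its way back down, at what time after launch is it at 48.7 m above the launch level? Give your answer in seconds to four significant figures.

Resolve: vₓ = 21.80 cos 64.1° = 9.522 m/s and v_y0 = 21.80 sin 64.1° = 19.61 m/s.
Require v_y0 t − ½ g t² = 48.7, i.e. 0.8100 t² − 19.61 t + 48.7 = 0.
t = [19.61 ± √(19.61² − 2·1.62·48.7)] / 1.62 = (19.61 ± 15.06) / 1.62, so t = 2.809 s or t = 21.40 s.
The descending-branch root is 21.40 s.

21.40 s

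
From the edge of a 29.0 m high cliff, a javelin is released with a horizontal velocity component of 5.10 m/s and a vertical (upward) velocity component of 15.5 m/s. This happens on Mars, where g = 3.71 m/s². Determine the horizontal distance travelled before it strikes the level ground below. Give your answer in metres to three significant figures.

50.6 m

Vertical motion (up positive, ground at y = 0): 1.855 t² − (15.50) t − 29.0 = 0, so t = (15.50 + √(15.50² + 2·3.71·29.0)) / 3.71 = (15.50 + 21.34) / 3.71 = 9.930 s.
Horizontal distance: R = vₓ t = 5.100 × 9.930 = 50.64 m.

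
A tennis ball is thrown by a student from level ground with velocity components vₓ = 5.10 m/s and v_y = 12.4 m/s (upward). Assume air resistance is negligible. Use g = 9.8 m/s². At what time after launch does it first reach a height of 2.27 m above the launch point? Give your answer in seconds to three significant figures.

0.199 s

Set y = v_y0 t − ½ g t² = 2.27: 4.900 t² − 12.40 t + 2.27 = 0.
Quadratic formula: t = (12.40 ± √109.27) / 9.80 = (12.40 ± 10.45) / 9.80 → t = 0.1987 s or 2.332 s.
The first (ascending) time is 0.1987 s.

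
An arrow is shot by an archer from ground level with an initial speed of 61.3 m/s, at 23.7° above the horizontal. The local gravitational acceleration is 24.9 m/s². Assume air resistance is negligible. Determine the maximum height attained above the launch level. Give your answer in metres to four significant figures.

12.19 m

Horizontal component vₓ = 61.30 cos 23.7° = 56.13 m/s; vertical v_y0 = 61.30 sin 23.7° = 24.64 m/s.
Maximum height: H = v_y0² / (2g) = 24.64² / (2 × 24.9) = 12.19 m.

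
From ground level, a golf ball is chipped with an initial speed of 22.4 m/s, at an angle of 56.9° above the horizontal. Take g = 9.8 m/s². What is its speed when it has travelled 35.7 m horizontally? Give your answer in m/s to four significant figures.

15.70 m/s

Components: vₓ = 22.40 cos 56.9° = 12.23 m/s, v_y0 = 22.40 sin 56.9° = 18.76 m/s.
At x = 35.7 m, t = x/vₓ = 35.7/12.23 = 2.918 s.
Vertical velocity there: v_y = v_y0 − g t = 18.76 − 9.80 × 2.918 = −9.836 m/s.
Speed: √(vₓ² + v_y²) = √(12.23² + 9.836²) = 15.70 m/s.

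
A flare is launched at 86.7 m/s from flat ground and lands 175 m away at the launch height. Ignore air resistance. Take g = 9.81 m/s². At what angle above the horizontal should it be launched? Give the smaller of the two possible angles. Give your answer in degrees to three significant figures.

6.60°

Level-ground range R = v₀² sin(2θ)/g ⇒ sin(2θ) = gR/v₀² = 9.81 × 175 / 86.7² = 0.2284.
2θ = 13.20° or 180° − 13.20° = 166.8°, so θ = 6.601° or 83.40°.
The smaller angle is 6.601°.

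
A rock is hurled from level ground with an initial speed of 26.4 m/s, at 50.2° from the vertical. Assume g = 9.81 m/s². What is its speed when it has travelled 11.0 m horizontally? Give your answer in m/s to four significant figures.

Horizontal component vₓ = 26.40 sin 50.2° = 20.28 m/s; vertical v_y0 = 26.40 cos 50.2° = 16.90 m/s.
At x = 11.0 m, t = x/vₓ = 11.0/20.28 = 0.5423 s.
Vertical velocity there: v_y = v_y0 − g t = 16.90 − 9.81 × 0.5423 = 11.58 m/s.
Speed: √(vₓ² + v_y²) = √(20.28² + 11.58²) = 23.35 m/s.

23.35 m/s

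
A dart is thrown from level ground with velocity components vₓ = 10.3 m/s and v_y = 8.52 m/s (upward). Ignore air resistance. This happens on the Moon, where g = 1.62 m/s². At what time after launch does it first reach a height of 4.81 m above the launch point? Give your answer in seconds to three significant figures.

Set y = v_y0 t − ½ g t² = 4.81: 0.8100 t² − 8.520 t + 4.81 = 0.
t = [8.520 ± √(8.520² − 2·1.62·4.81)] / 1.62 = (8.520 ± 7.550) / 1.62, so t = 0.5986 s or t = 9.920 s.
The first (ascending) time is 0.5986 s.

0.599 s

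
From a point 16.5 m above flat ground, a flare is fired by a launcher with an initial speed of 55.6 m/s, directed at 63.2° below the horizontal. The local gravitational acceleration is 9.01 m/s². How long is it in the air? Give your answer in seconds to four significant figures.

Horizontal component vₓ = 55.60 cos 63.2° = 25.07 m/s; vertical v_y0 = −49.63 m/s (downward).
The projectile lands when y = 16.5 + (−49.63) t − ½·9.01·t² = 0. Positive root: t = (−49.63 + √(49.63² + 2·9.01·16.5)) / 9.01 = (−49.63 + 52.54) / 9.01 = 0.3230 s.

0.3230 s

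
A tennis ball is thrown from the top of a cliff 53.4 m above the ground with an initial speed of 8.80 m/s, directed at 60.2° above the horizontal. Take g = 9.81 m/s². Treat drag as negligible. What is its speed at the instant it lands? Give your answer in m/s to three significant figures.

33.5 m/s

vₓ = 8.800 cos 60.2° = 4.373 m/s; v_y0 = 8.800 sin 60.2° = 7.636 m/s.
The projectile lands when y = 53.4 + (7.636) t − ½·9.81·t² = 0. Positive root: t = (7.636 + √(7.636² + 2·9.81·53.4)) / 9.81 = (7.636 + 33.26) / 9.81 = 4.169 s.
Vertical velocity at impact: v_y = v_y0 − g t = 7.636 − 9.81 × 4.169 = −33.26 m/s.
Speed: |v| = √(vₓ² + v_y²) = √(4.373² + 33.26²) = 33.54 m/s.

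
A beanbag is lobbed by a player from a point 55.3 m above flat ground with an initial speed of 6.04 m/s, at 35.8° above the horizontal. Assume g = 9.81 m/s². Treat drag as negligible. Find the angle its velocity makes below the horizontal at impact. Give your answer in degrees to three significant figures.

Horizontal component vₓ = 6.040 cos 35.8° = 4.899 m/s; vertical v_y0 = 6.040 sin 35.8° = 3.533 m/s.
Vertical motion (up positive, ground at y = 0): 4.905 t² − (3.533) t − 55.3 = 0, so t = (3.533 + √(3.533² + 2·9.81·55.3)) / 9.81 = (3.533 + 33.13) / 9.81 = 3.737 s.
At impact: v_y = v_y0 − g t = −33.13 m/s; vₓ = 4.899 m/s.
Angle below horizontal: arctan(|v_y|/vₓ) = arctan(33.13/4.899) = 81.59°.

81.6°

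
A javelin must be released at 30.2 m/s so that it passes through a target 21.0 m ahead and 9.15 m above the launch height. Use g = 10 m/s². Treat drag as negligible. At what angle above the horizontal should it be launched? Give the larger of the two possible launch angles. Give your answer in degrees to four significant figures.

82.96°

Trajectory: y = x tanθ − g x² (1 + tan²θ)/(2v₀²). With x = 21.0, y = 9.15, v₀ = 30.2, g = 10.0:
2.418 tan²θ − 21.0 tanθ + (11.57) = 0.
tanθ = [21.0 ± √(21.0² − 4 × 2.418 × (11.57))] / (2 × 2.418) = (21.0 ± 18.14) / 4.835, giving tanθ = 0.5911 or 8.095.
θ = 30.59° or 82.96°; the larger is 82.96°.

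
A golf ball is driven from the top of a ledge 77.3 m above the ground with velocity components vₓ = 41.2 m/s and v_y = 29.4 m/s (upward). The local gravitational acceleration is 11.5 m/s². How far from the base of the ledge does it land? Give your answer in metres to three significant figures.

The projectile lands when y = 77.3 + (29.40) t − ½·11.5·t² = 0. Positive root: t = (29.40 + √(29.40² + 2·11.5·77.3)) / 11.5 = (29.40 + 51.40) / 11.5 = 7.026 s.
Horizontal distance: R = vₓ t = 41.20 × 7.026 = 289.5 m.

289 m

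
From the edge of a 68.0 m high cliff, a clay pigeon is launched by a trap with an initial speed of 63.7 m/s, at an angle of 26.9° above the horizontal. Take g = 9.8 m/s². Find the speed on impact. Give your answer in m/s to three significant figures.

vₓ = 63.70 cos 26.9° = 56.81 m/s; v_y0 = 63.70 sin 26.9° = 28.82 m/s.
The projectile lands when y = 68.0 + (28.82) t − ½·9.80·t² = 0. Positive root: t = (28.82 + √(28.82² + 2·9.80·68.0)) / 9.80 = (28.82 + 46.51) / 9.80 = 7.687 s.
Vertical velocity at impact: v_y = v_y0 − g t = 28.82 − 9.80 × 7.687 = −46.51 m/s.
Speed: |v| = √(vₓ² + v_y²) = √(56.81² + 46.51²) = 73.42 m/s.

73.4 m/s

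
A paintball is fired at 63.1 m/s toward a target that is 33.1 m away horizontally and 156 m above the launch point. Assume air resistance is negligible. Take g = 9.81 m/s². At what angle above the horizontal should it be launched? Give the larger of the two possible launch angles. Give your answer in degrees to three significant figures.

86.8°

Trajectory: y = x tanθ − g x² (1 + tan²θ)/(2v₀²). With x = 33.1, y = 156, v₀ = 63.1, g = 9.81:
1.350 tan²θ − 33.1 tanθ + (157.3) = 0.
tanθ = [33.1 ± √(33.1² − 4 × 1.350 × (157.3))] / (2 × 1.350) = (33.1 ± 15.69) / 2.699, giving tanθ = 6.450 or 18.07.
θ = 81.19° or 86.83°; the larger is 86.83°.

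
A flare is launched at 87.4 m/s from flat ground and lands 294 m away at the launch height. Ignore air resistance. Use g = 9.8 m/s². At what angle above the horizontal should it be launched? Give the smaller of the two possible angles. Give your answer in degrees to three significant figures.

11.1°

From R = (v₀²/g) sin 2θ: sin 2θ = 9.80 × 294 / 7638.8 = 0.3772.
2θ = 22.16° or 180° − 22.16° = 157.8°, so θ = 11.08° or 78.92°.
The smaller angle is 11.08°.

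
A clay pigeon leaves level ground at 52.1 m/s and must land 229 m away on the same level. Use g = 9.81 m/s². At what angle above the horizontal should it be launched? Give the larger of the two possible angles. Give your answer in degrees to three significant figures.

From R = (v₀²/g) sin 2θ: sin 2θ = 9.81 × 229 / 2714.4 = 0.8276.
2θ = 55.85° or 180° − 55.85° = 124.1°, so θ = 27.93° or 62.07°.
The larger angle is 62.07°.

62.1°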